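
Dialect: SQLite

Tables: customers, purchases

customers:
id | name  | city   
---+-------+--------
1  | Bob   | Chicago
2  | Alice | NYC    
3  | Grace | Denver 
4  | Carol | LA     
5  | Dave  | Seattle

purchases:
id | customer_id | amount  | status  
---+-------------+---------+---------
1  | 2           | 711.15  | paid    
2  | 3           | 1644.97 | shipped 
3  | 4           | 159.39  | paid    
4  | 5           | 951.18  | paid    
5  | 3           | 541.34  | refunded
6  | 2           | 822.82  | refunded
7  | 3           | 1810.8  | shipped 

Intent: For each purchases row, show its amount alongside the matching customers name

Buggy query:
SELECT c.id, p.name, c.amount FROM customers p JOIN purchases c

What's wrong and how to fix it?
Bug: Missing join condition: each purchases row is matched to all customers rows instead of just its own

Fix: Specify the join condition linking the foreign key to the parent id

Corrected query:
SELECT c.id, p.name, c.amount FROM customers p JOIN purchases c ON c.customer_id = p.id

Result:
id | name  | amount 
---+-------+--------
1  | Alice | 711.15 
2  | Grace | 1644.97
3  | Carol | 159.39 
4  | Dave  | 951.18 
5  | Grace | 541.34 
6  | Alice | 822.82 
7  | Grace | 1810.8 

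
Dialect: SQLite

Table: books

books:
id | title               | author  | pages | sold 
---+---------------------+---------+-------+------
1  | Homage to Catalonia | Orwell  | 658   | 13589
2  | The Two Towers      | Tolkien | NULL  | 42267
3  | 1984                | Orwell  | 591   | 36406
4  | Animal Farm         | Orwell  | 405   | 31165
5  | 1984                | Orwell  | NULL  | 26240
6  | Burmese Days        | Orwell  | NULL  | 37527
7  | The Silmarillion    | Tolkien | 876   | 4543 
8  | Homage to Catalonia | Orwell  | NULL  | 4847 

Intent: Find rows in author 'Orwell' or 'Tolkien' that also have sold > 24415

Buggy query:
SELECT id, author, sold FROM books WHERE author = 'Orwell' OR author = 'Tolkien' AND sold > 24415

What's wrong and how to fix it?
Bug: Without parentheses, AND is evaluated before OR, so the sold filter only applies to the 'Tolkien' branch

Fix: Group the OR with parentheses (or use IN), then AND the threshold

Corrected query:
SELECT id, author, sold FROM books WHERE (author = 'Orwell' OR author = 'Tolkien') AND sold > 24415

Result:
id | author  | sold 
---+---------+------
2  | Tolkien | 42267
3  | Orwell  | 36406
4  | Orwell  | 31165
5  | Orwell  | 26240
6  | Orwell  | 37527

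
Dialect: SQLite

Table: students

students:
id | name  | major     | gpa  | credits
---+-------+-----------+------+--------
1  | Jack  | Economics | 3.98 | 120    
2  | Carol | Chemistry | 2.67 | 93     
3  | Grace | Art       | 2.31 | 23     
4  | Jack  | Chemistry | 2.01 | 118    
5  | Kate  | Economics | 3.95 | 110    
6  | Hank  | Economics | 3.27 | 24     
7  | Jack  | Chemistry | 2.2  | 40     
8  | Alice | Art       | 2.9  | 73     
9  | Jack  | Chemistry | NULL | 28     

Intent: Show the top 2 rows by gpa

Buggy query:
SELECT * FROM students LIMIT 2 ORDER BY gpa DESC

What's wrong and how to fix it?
Bug: LIMIT must come after ORDER BY

Fix: Swap the clauses: ORDER BY first, then LIMIT

Corrected query:
SELECT * FROM students ORDER BY gpa DESC LIMIT 2

Result:
id | name | major     | gpa  | credits
---+------+-----------+------+--------
1  | Jack | Economics | 3.98 | 120    
5  | Kate | Economics | 3.95 | 110    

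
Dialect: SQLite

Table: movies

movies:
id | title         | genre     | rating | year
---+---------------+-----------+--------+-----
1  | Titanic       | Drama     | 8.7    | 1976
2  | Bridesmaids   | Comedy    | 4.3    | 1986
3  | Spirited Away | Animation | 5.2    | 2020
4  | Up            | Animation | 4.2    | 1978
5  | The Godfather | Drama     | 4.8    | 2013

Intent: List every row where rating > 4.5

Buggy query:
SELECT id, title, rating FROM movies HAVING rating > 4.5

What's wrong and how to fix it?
Bug: This is a non-aggregate query (no GROUP BY, no aggregates), so in SQLite the HAVING clause is invalid here; a row-level condition belongs in WHERE

Fix: Replace HAVING with WHERE since the condition applies to individual rows

Corrected query:
SELECT id, title, rating FROM movies WHERE rating > 4.5

Result:
id | title         | rating
---+---------------+-------
1  | Titanic       | 8.7   
3  | Spirited Away | 5.2   
5  | The Godfather | 4.8   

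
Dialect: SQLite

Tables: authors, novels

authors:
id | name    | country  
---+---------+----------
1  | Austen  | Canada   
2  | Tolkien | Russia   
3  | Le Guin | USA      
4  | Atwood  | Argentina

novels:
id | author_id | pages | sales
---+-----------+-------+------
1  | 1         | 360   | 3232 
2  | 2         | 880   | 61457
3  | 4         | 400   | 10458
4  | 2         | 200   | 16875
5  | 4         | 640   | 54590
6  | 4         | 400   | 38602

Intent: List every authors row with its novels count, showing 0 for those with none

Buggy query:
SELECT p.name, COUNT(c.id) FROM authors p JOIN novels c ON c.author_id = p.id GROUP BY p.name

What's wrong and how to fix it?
Bug: INNER JOIN drops authors rows that have no matching novels rows

Fix: Use LEFT JOIN so parents without children still appear (COUNT(c.id) gives 0)

Corrected query:
SELECT p.name, COUNT(c.id) FROM authors p LEFT JOIN novels c ON c.author_id = p.id GROUP BY p.name

Result:
name    | COUNT(c.id)
--------+------------
Atwood  | 3          
Austen  | 1          
Le Guin | 0          
Tolkien | 2          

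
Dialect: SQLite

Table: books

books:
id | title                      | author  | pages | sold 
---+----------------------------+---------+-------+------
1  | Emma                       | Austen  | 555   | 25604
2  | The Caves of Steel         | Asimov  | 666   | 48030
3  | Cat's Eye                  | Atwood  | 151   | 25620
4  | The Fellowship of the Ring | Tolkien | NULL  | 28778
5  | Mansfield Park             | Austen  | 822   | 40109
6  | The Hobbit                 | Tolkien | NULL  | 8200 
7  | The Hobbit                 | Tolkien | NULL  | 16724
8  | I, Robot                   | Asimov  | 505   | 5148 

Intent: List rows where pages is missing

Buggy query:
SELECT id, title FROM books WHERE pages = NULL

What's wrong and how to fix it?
Bug: '= NULL' is always unknown in SQL three-valued logic, so no rows match

Fix: Replace '= NULL' with 'IS NULL'

Corrected query:
SELECT id, title FROM books WHERE pages IS NULL

Result:
id | title                     
---+---------------------------
4  | The Fellowship of the Ring
6  | The Hobbit                
7  | The Hobbit                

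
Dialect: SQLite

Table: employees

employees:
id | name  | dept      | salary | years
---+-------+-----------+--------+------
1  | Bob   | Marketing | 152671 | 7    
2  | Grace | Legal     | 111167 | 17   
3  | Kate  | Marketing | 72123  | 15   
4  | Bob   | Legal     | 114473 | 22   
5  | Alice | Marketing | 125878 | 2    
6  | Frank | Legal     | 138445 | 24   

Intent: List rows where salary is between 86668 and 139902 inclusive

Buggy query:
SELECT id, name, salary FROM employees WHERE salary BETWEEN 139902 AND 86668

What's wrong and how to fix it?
Bug: BETWEEN expects the lower bound first; with 139902 AND 86668 the range is empty

Fix: Write BETWEEN 86668 AND 139902

Corrected query:
SELECT id, name, salary FROM employees WHERE salary BETWEEN 86668 AND 139902

Result:
id | name  | salary
---+-------+-------
2  | Grace | 111167
4  | Bob   | 114473
5  | Alice | 125878
6  | Frank | 138445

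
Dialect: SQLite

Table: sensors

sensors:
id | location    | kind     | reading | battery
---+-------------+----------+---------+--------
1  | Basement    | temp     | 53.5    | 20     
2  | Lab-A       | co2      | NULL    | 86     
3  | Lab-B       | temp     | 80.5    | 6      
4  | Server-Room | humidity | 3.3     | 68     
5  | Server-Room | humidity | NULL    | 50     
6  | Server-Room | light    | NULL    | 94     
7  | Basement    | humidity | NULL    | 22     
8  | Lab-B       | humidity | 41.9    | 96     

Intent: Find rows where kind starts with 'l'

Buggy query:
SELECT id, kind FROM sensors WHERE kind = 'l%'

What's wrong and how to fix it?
Bug: '=' compares the literal string including the % character; pattern matching needs LIKE

Fix: Replace '=' with LIKE so 'l%' is treated as a pattern

Corrected query:
SELECT id, kind FROM sensors WHERE kind LIKE 'l%'

Result:
id | kind 
---+------
6  | light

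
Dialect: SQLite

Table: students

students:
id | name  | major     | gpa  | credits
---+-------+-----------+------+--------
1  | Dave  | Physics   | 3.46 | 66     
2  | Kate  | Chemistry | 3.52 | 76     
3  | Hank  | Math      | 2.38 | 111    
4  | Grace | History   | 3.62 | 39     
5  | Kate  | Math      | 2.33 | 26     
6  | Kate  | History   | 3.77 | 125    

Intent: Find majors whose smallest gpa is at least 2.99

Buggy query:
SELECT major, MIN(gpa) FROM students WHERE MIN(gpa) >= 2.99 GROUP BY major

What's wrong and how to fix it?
Bug: Aggregates like MIN are computed per group after WHERE runs

Fix: Use HAVING for the per-group MIN condition

Corrected query:
SELECT major, MIN(gpa) FROM students GROUP BY major HAVING MIN(gpa) >= 2.99

Result:
major     | MIN(gpa)
----------+---------
Chemistry | 3.52    
History   | 3.62    
Physics   | 3.46    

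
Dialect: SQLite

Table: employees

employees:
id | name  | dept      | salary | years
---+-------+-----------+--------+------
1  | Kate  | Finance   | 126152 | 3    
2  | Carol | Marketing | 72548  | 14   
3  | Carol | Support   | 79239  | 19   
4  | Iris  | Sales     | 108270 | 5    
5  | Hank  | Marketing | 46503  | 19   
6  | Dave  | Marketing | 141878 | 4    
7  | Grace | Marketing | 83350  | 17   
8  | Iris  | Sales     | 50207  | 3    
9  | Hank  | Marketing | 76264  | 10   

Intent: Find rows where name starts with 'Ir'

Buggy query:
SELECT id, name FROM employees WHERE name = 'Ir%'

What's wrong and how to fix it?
Bug: Wildcards only work with LIKE; '=' treats '%' as a literal character

Fix: Replace '=' with LIKE so 'Ir%' is treated as a pattern

Corrected query:
SELECT id, name FROM employees WHERE name LIKE 'Ir%'

Result:
id | name
---+-----
4  | Iris
8  | Iris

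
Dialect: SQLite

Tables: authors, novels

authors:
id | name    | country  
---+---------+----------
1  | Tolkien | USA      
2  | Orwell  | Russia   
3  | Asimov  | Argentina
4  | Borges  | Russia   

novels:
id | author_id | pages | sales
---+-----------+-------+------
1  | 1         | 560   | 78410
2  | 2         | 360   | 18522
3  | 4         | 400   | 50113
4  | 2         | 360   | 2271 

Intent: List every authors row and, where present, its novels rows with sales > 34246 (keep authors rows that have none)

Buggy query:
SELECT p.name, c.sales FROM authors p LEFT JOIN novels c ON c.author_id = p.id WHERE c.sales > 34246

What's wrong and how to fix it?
Bug: A WHERE condition on the right-hand table after LEFT JOIN drops unmatched parents

Fix: Move the right-table condition into the ON clause so unmatched parents are kept

Corrected query:
SELECT p.name, c.sales FROM authors p LEFT JOIN novels c ON c.author_id = p.id AND c.sales > 34246

Result:
name    | sales
--------+------
Tolkien | 78410
Orwell  | NULL 
Asimov  | NULL 
Borges  | 50113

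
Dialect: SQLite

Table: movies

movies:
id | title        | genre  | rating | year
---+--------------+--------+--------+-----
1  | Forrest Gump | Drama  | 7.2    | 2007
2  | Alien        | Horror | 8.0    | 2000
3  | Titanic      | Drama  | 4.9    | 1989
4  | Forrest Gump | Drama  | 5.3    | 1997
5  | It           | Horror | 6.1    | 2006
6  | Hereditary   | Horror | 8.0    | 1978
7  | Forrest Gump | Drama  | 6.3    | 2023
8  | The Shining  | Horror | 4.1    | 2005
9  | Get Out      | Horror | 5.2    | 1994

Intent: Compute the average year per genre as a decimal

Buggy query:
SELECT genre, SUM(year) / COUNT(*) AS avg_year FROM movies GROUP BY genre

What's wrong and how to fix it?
Bug: Both operands are integers, so '/' performs integer division and truncates

Fix: Cast one side to REAL so the division keeps the fractional part

Corrected query:
SELECT genre, SUM(year) * 1.0 / COUNT(*) AS avg_year FROM movies GROUP BY genre

Result:
genre  | avg_year
-------+---------
Drama  | 2004    
Horror | 1996.6  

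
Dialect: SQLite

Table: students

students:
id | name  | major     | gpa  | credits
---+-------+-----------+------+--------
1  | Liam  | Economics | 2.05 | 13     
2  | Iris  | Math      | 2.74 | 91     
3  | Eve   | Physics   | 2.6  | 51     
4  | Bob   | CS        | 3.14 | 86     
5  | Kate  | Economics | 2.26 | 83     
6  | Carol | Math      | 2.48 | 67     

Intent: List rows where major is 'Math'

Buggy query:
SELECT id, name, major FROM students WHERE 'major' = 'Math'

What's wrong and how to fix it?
Bug: 'major' in single quotes is a string literal, not the column; the comparison is literal-vs-literal and never true

Fix: Reference the column as major without single quotes

Corrected query:
SELECT id, name, major FROM students WHERE major = 'Math'

Result:
id | name  | major
---+-------+------
2  | Iris  | Math 
6  | Carol | Math 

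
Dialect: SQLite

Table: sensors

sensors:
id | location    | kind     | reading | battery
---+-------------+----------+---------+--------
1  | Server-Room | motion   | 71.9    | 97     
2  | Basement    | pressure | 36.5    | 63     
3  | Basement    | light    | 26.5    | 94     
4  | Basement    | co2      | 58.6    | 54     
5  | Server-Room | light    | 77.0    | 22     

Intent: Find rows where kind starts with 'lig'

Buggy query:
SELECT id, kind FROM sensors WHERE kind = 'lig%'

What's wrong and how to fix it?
Bug: Wildcards only work with LIKE; '=' treats '%' as a literal character

Fix: Replace '=' with LIKE so 'lig%' is treated as a pattern

Corrected query:
SELECT id, kind FROM sensors WHERE kind LIKE 'lig%'

Result:
id | kind 
---+------
3  | light
5  | light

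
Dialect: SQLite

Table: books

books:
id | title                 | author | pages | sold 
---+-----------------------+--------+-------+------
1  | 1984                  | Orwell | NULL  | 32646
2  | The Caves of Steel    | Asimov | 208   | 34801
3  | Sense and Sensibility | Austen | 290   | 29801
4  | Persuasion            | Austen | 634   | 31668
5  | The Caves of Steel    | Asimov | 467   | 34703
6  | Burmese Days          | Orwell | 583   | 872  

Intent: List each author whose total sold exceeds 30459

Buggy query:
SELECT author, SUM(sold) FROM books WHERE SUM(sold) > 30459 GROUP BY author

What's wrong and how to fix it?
Bug: SUM(sold) is an aggregate, but WHERE filters rows before aggregation

Fix: Move the aggregate condition to a HAVING clause

Corrected query:
SELECT author, SUM(sold) FROM books GROUP BY author HAVING SUM(sold) > 30459

Result:
author | SUM(sold)
-------+----------
Asimov | 69504    
Austen | 61469    
Orwell | 33518    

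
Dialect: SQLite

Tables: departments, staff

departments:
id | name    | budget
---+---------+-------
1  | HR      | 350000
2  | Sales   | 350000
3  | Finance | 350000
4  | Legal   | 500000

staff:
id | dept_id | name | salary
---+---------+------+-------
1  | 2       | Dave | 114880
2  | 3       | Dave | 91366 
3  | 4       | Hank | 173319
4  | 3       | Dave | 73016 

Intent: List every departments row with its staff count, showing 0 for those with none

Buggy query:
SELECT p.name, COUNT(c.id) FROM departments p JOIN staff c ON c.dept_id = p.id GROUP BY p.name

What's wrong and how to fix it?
Bug: INNER JOIN drops departments rows that have no matching staff rows

Fix: Use LEFT JOIN so parents without children still appear (COUNT(c.id) gives 0)

Corrected query:
SELECT p.name, COUNT(c.id) FROM departments p LEFT JOIN staff c ON c.dept_id = p.id GROUP BY p.name

Result:
name    | COUNT(c.id)
--------+------------
Finance | 2          
HR      | 0          
Legal   | 1          
Sales   | 1          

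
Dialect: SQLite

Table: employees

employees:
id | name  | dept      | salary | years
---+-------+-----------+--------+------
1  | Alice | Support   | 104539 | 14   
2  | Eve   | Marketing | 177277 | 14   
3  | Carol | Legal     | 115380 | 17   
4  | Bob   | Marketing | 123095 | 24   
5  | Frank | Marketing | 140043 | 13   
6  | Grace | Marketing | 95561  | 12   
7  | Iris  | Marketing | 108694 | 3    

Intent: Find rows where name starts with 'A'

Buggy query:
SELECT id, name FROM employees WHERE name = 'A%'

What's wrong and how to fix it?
Bug: '=' compares the literal string including the % character; pattern matching needs LIKE

Fix: Replace '=' with LIKE so 'A%' is treated as a pattern

Corrected query:
SELECT id, name FROM employees WHERE name LIKE 'A%'

Result:
id | name 
---+------
1  | Alice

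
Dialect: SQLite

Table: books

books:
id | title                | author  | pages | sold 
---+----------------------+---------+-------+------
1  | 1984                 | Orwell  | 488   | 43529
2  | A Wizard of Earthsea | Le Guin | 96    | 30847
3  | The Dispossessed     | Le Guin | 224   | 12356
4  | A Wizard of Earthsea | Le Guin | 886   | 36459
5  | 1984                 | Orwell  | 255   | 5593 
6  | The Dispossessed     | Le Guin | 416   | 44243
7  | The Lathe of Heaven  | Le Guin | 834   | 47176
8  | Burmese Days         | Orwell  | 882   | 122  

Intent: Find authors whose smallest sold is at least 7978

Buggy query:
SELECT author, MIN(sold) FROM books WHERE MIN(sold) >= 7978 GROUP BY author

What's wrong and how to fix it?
Bug: MIN() in WHERE is a misuse of aggregate

Fix: Use HAVING for the per-group MIN condition

Corrected query:
SELECT author, MIN(sold) FROM books GROUP BY author HAVING MIN(sold) >= 7978

Result:
author  | MIN(sold)
--------+----------
Le Guin | 12356    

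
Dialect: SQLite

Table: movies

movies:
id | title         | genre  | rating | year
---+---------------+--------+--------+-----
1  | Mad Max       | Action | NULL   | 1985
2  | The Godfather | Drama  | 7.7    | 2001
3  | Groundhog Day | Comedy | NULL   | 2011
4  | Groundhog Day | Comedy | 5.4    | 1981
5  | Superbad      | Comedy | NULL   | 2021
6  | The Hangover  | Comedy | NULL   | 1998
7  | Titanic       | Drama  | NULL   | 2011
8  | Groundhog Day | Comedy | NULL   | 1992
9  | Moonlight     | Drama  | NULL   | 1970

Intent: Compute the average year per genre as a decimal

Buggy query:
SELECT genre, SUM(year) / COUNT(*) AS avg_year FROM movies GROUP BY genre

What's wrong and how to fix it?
Bug: Both operands are integers, so '/' performs integer division and truncates

Fix: Cast one side to REAL so the division keeps the fractional part

Corrected query:
SELECT genre, SUM(year) * 1.0 / COUNT(*) AS avg_year FROM movies GROUP BY genre

Result:
genre  | avg_year
-------+---------
Action | 1985    
Comedy | 2000.6  
Drama  | 1994    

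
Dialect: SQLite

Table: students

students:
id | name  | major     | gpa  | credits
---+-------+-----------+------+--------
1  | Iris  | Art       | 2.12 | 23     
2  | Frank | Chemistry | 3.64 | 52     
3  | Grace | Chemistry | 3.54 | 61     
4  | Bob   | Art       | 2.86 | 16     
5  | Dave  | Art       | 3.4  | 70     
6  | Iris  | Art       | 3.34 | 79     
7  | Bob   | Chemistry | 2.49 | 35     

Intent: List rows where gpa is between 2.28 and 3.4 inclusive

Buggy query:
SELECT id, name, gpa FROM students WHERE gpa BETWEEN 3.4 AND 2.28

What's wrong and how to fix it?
Bug: BETWEEN expects the lower bound first; with 3.4 AND 2.28 the range is empty

Fix: Write BETWEEN 2.28 AND 3.4

Corrected query:
SELECT id, name, gpa FROM students WHERE gpa BETWEEN 2.28 AND 3.4

Result:
id | name | gpa 
---+------+-----
4  | Bob  | 2.86
5  | Dave | 3.4 
6  | Iris | 3.34
7  | Bob  | 2.49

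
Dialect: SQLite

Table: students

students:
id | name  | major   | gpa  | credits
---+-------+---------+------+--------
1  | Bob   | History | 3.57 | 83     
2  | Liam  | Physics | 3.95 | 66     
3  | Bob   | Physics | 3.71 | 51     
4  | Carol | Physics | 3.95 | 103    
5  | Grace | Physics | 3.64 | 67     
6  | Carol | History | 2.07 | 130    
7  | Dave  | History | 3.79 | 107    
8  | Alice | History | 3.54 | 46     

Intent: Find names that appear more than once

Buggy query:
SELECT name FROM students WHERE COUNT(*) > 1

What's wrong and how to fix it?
Bug: COUNT(*) is an aggregate and cannot be used in WHERE

Fix: Group first, then use HAVING for the count condition

Corrected query:
SELECT name FROM students GROUP BY name HAVING COUNT(*) > 1

Result:
name 
-----
Bob  
Carol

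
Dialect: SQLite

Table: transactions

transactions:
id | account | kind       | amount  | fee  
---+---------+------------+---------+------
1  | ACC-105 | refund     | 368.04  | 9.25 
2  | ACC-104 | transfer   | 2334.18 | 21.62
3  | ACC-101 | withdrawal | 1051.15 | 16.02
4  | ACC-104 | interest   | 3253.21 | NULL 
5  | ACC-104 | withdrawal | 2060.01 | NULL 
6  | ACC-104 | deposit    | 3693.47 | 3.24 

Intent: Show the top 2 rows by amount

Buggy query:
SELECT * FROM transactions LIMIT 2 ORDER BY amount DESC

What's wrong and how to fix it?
Bug: LIMIT must come after ORDER BY

Fix: Swap the clauses: ORDER BY first, then LIMIT

Corrected query:
SELECT * FROM transactions ORDER BY amount DESC LIMIT 2

Result:
id | account | kind     | amount  | fee 
---+---------+----------+---------+-----
6  | ACC-104 | deposit  | 3693.47 | 3.24
4  | ACC-104 | interest | 3253.21 | NULL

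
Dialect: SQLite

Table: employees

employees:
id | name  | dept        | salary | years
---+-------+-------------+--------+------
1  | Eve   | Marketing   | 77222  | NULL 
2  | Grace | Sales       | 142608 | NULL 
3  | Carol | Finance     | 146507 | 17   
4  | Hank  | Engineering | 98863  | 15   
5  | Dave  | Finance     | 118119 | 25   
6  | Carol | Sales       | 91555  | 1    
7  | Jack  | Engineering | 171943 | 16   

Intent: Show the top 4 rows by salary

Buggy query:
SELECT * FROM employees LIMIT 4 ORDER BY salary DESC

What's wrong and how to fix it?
Bug: ORDER BY cannot follow LIMIT; LIMIT is the final clause

Fix: Sort with ORDER BY, then apply LIMIT

Corrected query:
SELECT * FROM employees ORDER BY salary DESC LIMIT 4

Result:
id | name  | dept        | salary | years
---+-------+-------------+--------+------
7  | Jack  | Engineering | 171943 | 16   
3  | Carol | Finance     | 146507 | 17   
2  | Grace | Sales       | 142608 | NULL 
5  | Dave  | Finance     | 118119 | 25   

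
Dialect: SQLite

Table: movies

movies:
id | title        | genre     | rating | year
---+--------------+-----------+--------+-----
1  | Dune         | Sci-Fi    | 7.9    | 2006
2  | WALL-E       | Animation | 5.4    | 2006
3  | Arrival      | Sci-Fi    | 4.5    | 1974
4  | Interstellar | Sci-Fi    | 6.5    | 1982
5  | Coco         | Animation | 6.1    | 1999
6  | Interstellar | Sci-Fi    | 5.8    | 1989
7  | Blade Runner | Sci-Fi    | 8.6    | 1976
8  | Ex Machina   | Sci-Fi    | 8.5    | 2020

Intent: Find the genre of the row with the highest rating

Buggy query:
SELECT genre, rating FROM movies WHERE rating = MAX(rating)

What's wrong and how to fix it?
Bug: WHERE is evaluated per row; an aggregate over the whole table isn't defined there

Fix: Wrap MAX in a scalar subquery so WHERE compares against a single value

Corrected query:
SELECT genre, rating FROM movies WHERE rating = (SELECT MAX(rating) FROM movies)

Result:
genre  | rating
-------+-------
Sci-Fi | 8.6   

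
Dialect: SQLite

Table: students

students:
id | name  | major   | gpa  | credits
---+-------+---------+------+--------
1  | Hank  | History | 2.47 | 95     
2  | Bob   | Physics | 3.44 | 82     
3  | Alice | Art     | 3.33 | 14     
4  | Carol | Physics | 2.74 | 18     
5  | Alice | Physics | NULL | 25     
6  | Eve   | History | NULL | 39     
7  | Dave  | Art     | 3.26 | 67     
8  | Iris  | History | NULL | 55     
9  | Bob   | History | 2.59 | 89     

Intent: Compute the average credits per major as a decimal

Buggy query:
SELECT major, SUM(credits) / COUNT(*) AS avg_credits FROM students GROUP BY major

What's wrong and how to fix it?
Bug: SUM(credits) and COUNT(*) are both integers; the division truncates the fractional part

Fix: Cast one side to REAL so the division keeps the fractional part

Corrected query:
SELECT major, SUM(credits) * 1.0 / COUNT(*) AS avg_credits FROM students GROUP BY major

Result:
major   | avg_credits
--------+------------
Art     | 40.5       
History | 69.5       
Physics | 41.666667  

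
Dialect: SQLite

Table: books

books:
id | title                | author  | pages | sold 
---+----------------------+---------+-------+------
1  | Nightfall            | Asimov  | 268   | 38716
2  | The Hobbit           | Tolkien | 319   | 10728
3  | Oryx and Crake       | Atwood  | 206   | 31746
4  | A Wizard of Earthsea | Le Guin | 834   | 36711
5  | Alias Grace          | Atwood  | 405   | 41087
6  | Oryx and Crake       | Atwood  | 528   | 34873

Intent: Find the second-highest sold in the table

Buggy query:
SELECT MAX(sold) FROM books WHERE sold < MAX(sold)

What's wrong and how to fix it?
Bug: The inner MAX is an aggregate inside WHERE, which is not allowed

Fix: Put the inner MAX in a scalar subquery

Corrected query:
SELECT MAX(sold) FROM books WHERE sold < (SELECT MAX(sold) FROM books)

Result:
MAX(sold)
---------
38716    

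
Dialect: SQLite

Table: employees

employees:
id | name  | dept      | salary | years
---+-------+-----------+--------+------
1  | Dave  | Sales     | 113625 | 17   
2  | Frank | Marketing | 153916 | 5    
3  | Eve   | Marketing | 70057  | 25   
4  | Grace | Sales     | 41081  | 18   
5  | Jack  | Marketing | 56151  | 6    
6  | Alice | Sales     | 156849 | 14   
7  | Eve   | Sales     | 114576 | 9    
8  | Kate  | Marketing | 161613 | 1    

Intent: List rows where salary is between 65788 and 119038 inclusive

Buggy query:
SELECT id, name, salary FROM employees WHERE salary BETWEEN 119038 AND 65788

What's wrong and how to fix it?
Bug: The bounds are reversed; BETWEEN a AND b requires a <= b to match anything

Fix: Swap the bounds so the smaller value comes first

Corrected query:
SELECT id, name, salary FROM employees WHERE salary BETWEEN 65788 AND 119038

Result:
id | name | salary
---+------+-------
1  | Dave | 113625
3  | Eve  | 70057 
7  | Eve  | 114576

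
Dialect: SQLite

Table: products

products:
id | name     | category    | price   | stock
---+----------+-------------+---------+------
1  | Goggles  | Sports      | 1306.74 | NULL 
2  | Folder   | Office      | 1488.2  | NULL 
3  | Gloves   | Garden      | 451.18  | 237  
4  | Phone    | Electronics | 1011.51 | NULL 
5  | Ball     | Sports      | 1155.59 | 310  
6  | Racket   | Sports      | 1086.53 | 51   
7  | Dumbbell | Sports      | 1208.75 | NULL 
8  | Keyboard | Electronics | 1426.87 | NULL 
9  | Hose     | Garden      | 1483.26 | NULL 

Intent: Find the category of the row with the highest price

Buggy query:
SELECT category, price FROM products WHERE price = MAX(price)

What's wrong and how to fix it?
Bug: MAX(price) is an aggregate and cannot be used directly in WHERE

Fix: Use a subquery: WHERE price = (SELECT MAX(price) FROM products)

Corrected query:
SELECT category, price FROM products WHERE price = (SELECT MAX(price) FROM products)

Result:
category | price 
---------+-------
Office   | 1488.2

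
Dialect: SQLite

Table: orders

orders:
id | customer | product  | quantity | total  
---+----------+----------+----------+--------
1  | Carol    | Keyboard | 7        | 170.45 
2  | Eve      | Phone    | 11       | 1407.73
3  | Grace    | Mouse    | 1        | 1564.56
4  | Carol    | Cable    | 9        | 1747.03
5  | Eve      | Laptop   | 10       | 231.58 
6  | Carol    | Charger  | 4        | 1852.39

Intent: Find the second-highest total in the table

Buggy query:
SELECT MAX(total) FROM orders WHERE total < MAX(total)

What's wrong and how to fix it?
Bug: MAX(total) on the right of the comparison is an aggregate-in-WHERE error

Fix: Put the inner MAX in a scalar subquery

Corrected query:
SELECT MAX(total) FROM orders WHERE total < (SELECT MAX(total) FROM orders)

Result:
MAX(total)
----------
1747.03   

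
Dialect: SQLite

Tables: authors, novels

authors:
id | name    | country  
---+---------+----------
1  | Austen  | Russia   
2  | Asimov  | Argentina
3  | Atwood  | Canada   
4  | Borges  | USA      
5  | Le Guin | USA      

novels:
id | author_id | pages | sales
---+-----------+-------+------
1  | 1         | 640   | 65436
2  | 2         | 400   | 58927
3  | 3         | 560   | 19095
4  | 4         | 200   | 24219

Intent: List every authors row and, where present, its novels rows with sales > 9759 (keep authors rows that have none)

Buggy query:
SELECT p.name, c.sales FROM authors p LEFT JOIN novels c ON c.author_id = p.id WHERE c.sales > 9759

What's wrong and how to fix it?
Bug: A WHERE condition on the right-hand table after LEFT JOIN drops unmatched parents

Fix: Move the right-table condition into the ON clause so unmatched parents are kept

Corrected query:
SELECT p.name, c.sales FROM authors p LEFT JOIN novels c ON c.author_id = p.id AND c.sales > 9759

Result:
name    | sales
--------+------
Austen  | 65436
Asimov  | 58927
Atwood  | 19095
Borges  | 24219
Le Guin | NULL 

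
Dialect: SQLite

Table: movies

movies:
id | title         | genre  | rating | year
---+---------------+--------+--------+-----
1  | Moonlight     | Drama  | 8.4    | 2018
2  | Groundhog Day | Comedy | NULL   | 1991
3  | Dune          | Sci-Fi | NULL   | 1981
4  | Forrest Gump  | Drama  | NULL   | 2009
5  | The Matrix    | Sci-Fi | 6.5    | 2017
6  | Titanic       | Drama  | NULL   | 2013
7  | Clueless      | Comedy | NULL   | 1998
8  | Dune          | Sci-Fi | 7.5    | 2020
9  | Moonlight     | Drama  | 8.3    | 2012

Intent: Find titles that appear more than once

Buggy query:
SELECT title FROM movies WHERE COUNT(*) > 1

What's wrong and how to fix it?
Bug: COUNT(*) is an aggregate and cannot be used in WHERE

Fix: GROUP BY title, then filter groups with HAVING COUNT(*) > 1

Corrected query:
SELECT title FROM movies GROUP BY title HAVING COUNT(*) > 1

Result:
title    
---------
Dune     
Moonlight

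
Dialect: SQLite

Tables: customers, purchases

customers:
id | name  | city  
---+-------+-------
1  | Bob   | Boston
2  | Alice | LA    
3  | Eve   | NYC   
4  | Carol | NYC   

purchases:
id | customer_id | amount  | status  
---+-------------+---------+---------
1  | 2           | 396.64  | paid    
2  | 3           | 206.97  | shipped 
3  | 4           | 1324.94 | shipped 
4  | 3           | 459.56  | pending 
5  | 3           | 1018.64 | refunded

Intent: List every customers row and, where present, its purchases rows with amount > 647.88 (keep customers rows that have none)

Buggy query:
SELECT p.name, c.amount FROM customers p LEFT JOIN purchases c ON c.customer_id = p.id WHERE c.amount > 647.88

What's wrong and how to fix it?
Bug: Filtering c.amount in WHERE discards the NULL rows produced by LEFT JOIN, turning it into an inner join

Fix: Put 'c.amount > 647.88' in the JOIN's ON clause instead of WHERE

Corrected query:
SELECT p.name, c.amount FROM customers p LEFT JOIN purchases c ON c.customer_id = p.id AND c.amount > 647.88

Result:
name  | amount 
------+--------
Bob   | NULL   
Alice | NULL   
Eve   | 1018.64
Carol | 1324.94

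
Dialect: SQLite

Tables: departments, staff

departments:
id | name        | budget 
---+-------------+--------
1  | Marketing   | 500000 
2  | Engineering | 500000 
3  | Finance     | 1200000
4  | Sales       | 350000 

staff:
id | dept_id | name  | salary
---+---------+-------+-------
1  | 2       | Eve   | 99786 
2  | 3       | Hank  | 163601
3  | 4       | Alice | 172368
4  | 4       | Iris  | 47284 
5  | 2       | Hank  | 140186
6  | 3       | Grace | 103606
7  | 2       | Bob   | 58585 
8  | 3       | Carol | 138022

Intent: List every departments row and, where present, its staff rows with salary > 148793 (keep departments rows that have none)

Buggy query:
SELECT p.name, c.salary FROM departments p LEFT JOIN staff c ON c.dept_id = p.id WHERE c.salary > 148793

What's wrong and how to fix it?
Bug: A WHERE condition on the right-hand table after LEFT JOIN drops unmatched parents

Fix: Put 'c.salary > 148793' in the JOIN's ON clause instead of WHERE

Corrected query:
SELECT p.name, c.salary FROM departments p LEFT JOIN staff c ON c.dept_id = p.id AND c.salary > 148793

Result:
name        | salary
------------+-------
Marketing   | NULL  
Engineering | NULL  
Finance     | 163601
Sales       | 172368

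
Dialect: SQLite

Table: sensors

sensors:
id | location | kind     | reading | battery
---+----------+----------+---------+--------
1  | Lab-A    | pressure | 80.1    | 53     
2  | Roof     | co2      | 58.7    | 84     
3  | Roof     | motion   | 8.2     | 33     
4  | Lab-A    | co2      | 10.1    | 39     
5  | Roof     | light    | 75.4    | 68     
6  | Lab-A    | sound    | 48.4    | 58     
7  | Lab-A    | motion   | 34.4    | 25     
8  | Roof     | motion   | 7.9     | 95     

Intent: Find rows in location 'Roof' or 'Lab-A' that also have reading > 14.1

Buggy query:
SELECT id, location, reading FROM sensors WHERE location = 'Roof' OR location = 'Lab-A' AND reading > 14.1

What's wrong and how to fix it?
Bug: AND binds tighter than OR, so this parses as location = 'Roof' OR (location = 'Lab-A' AND reading > 14.1)

Fix: Group the OR with parentheses (or use IN), then AND the threshold

Corrected query:
SELECT id, location, reading FROM sensors WHERE (location = 'Roof' OR location = 'Lab-A') AND reading > 14.1

Result:
id | location | reading
---+----------+--------
1  | Lab-A    | 80.1   
2  | Roof     | 58.7   
5  | Roof     | 75.4   
6  | Lab-A    | 48.4   
7  | Lab-A    | 34.4   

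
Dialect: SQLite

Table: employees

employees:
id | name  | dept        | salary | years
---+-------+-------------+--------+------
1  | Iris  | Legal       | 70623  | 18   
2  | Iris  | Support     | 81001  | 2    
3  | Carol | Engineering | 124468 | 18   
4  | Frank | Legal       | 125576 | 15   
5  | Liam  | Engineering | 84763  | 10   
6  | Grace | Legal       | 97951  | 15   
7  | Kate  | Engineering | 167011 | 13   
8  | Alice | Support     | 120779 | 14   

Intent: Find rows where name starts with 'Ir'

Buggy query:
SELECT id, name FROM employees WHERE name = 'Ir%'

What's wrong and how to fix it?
Bug: '=' compares the literal string including the % character; pattern matching needs LIKE

Fix: Use LIKE for wildcard pattern matching

Corrected query:
SELECT id, name FROM employees WHERE name LIKE 'Ir%'

Result:
id | name
---+-----
1  | Iris
2  | Iris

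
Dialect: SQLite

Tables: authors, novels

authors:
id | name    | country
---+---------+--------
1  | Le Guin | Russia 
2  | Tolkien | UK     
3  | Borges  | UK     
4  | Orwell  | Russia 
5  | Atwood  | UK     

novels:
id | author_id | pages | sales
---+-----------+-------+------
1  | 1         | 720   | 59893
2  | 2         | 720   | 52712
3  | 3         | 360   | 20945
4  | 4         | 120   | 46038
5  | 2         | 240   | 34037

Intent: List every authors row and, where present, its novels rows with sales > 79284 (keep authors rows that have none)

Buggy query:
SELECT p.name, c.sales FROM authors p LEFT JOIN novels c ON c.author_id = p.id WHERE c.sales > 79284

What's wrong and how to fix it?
Bug: Filtering c.sales in WHERE discards the NULL rows produced by LEFT JOIN, turning it into an inner join

Fix: Put 'c.sales > 79284' in the JOIN's ON clause instead of WHERE

Corrected query:
SELECT p.name, c.sales FROM authors p LEFT JOIN novels c ON c.author_id = p.id AND c.sales > 79284

Result:
name    | sales
--------+------
Le Guin | NULL 
Tolkien | NULL 
Borges  | NULL 
Orwell  | NULL 
Atwood  | NULL 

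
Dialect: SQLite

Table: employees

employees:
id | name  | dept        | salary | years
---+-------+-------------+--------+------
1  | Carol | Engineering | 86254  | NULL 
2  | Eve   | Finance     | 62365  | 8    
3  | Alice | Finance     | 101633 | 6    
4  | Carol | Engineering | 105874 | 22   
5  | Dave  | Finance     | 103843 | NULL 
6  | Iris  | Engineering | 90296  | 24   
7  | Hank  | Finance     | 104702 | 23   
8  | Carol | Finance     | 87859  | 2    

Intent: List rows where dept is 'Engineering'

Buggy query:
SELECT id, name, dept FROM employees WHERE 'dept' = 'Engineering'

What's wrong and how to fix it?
Bug: 'dept' in single quotes is a string literal, not the column; the comparison is literal-vs-literal and never true

Fix: Reference the column as dept without single quotes

Corrected query:
SELECT id, name, dept FROM employees WHERE dept = 'Engineering'

Result:
id | name  | dept       
---+-------+------------
1  | Carol | Engineering
4  | Carol | Engineering
6  | Iris  | Engineering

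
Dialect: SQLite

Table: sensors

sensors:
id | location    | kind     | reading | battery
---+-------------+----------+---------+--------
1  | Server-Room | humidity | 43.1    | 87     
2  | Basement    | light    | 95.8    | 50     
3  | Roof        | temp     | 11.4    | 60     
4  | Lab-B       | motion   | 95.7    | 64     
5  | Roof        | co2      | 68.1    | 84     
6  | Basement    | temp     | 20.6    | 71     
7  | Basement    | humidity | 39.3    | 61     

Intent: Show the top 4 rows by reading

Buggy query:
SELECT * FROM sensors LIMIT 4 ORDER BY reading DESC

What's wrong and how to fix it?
Bug: LIMIT must come after ORDER BY

Fix: Sort with ORDER BY, then apply LIMIT

Corrected query:
SELECT * FROM sensors ORDER BY reading DESC LIMIT 4

Result:
id | location    | kind     | reading | battery
---+-------------+----------+---------+--------
2  | Basement    | light    | 95.8    | 50     
4  | Lab-B       | motion   | 95.7    | 64     
5  | Roof        | co2      | 68.1    | 84     
1  | Server-Room | humidity | 43.1    | 87     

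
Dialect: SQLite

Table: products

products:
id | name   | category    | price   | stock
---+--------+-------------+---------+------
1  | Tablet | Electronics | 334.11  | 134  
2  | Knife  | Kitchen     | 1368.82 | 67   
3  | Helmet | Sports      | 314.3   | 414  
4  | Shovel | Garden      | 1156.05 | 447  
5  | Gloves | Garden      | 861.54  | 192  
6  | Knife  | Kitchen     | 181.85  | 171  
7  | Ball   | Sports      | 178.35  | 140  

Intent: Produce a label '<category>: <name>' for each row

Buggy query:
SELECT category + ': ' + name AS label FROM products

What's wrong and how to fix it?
Bug: '+' is numeric addition; on text columns SQLite converts them to 0 instead of concatenating

Fix: Replace + with || to concatenate text

Corrected query:
SELECT category || ': ' || name AS label FROM products

Result:
label              
-------------------
Electronics: Tablet
Kitchen: Knife     
Sports: Helmet     
Garden: Shovel     
Garden: Gloves     
Kitchen: Knife     
Sports: Ball       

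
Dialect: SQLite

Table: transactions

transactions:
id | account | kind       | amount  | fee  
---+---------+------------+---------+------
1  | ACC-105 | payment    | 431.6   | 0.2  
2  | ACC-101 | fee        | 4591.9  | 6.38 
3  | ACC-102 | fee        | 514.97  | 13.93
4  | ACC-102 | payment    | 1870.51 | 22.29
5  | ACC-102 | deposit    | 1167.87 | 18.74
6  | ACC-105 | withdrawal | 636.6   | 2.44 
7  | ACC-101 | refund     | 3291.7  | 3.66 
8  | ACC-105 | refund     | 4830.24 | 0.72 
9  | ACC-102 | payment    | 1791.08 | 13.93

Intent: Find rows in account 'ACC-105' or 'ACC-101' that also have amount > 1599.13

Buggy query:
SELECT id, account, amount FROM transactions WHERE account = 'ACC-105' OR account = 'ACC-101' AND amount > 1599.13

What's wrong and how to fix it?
Bug: AND binds tighter than OR, so this parses as account = 'ACC-105' OR (account = 'ACC-101' AND amount > 1599.13)

Fix: Add parentheses around the OR so the AND applies to both alternatives

Corrected query:
SELECT id, account, amount FROM transactions WHERE (account = 'ACC-105' OR account = 'ACC-101') AND amount > 1599.13

Result:
id | account | amount 
---+---------+--------
2  | ACC-101 | 4591.9 
7  | ACC-101 | 3291.7 
8  | ACC-105 | 4830.24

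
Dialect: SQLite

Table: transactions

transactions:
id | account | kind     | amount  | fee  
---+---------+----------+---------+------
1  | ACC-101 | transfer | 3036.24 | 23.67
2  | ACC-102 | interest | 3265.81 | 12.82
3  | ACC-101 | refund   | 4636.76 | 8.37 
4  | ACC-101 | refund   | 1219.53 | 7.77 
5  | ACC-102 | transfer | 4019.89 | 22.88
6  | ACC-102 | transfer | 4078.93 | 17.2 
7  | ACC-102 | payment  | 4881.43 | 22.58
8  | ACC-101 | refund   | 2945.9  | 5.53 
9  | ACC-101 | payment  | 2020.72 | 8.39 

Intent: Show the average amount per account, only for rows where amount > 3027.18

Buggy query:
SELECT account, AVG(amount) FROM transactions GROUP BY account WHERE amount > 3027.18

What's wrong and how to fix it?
Bug: WHERE cannot follow GROUP BY

Fix: Move the WHERE clause before GROUP BY

Corrected query:
SELECT account, AVG(amount) FROM transactions WHERE amount > 3027.18 GROUP BY account

Result:
account | AVG(amount)
--------+------------
ACC-101 | 3836.5     
ACC-102 | 4061.515   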